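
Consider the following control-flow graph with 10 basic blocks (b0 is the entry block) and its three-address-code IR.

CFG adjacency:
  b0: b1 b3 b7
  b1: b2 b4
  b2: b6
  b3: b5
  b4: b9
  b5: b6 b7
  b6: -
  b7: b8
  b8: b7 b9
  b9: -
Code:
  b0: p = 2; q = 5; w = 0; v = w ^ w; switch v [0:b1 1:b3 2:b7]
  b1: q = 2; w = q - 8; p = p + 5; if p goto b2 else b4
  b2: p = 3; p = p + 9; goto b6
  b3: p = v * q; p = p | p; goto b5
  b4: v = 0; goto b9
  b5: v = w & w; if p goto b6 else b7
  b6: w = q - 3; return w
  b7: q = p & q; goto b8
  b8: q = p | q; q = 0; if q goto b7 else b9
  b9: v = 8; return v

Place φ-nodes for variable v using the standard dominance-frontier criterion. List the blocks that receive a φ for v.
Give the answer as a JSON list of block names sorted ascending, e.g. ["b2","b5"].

Answer: ["b6", "b7", "b9"]

Derivation:
idom tree: b1←b0 b2←b1 b3←b0 b4←b1 b5←b3 b6←b0 b7←b0 b8←b7 b9←b0
Dom at joins:
  b6: preds {b2,b5}: {b0,b1,b2} ∩ {b0,b3,b5} = {b0}; idom=b0
  b7: preds {b0,b5,b8}: {b0} ∩ {b0,b3,b5} ∩ {b0,b7,b8} = {b0}; idom=b0
  b9: preds {b4,b8}: {b0,b1,b4} ∩ {b0,b7,b8} = {b0}; idom=b0

DF walk-up:
  join b6 pred b2: b2→b1 stop@b0
  join b6 pred b5: b5→b3 stop@b0
  join b7 pred b0: · stop@b0
  join b7 pred b5: b5→b3 stop@b0
  join b7 pred b8: b8→b7 stop@b0
  join b9 pred b4: b4→b1 stop@b0
  join b9 pred b8: b8→b7 stop@b0
  b0 → ∅
  b1 → {b6,b9}
  b2 → {b6}
  b3 → {b6,b7}
  b4 → {b9}
  b5 → {b6,b7}
  b6 → ∅
  b7 → {b7,b9}
  b8 → {b7,b9}
  b9 → ∅

φ for v: defs {b0,b4,b5,b9}
  DF⁺ = {b6,b7,b9}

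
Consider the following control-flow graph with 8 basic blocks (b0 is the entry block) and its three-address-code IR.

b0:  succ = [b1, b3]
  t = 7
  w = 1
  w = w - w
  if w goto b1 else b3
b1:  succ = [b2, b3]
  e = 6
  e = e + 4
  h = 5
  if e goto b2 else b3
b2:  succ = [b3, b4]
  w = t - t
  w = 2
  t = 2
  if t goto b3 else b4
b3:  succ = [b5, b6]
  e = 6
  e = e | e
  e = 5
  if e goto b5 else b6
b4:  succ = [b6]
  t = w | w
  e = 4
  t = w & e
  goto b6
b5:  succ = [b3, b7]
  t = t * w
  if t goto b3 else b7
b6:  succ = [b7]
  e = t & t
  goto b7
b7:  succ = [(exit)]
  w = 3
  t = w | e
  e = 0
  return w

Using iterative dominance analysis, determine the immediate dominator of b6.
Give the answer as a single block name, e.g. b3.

idom tree: b1←b0 b2←b1 b3←b0 b4←b2 b5←b3 b6←b0 b7←b0
Join-block Dom:
  b3: preds {b0,b1,b2,b5}: {b0} ∩ {b0,b1} ∩ {b0,b1,b2} ∩ {b0,b3,b5} = {b0}; idom=b0
  b6: preds {b3,b4}: {b0,b3} ∩ {b0,b1,b2,b4} = {b0}; idom=b0
  b7: preds {b5,b6}: {b0,b3,b5} ∩ {b0,b6} = {b0}; idom=b0

idom(b6) = b0

Answer: b0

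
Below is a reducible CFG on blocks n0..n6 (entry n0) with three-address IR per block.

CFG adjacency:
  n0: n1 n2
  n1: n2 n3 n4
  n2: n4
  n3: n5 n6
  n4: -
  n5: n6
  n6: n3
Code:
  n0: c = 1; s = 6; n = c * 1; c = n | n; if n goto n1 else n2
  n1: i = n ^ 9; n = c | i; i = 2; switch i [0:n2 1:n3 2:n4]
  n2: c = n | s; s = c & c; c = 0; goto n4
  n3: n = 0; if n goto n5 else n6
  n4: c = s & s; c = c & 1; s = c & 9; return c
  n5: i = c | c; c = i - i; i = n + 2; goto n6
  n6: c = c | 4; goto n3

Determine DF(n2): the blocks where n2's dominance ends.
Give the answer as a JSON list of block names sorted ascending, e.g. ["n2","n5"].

idom tree: n1←n0 n2←n0 n3←n1 n4←n0 n5←n3 n6←n3
Dom at joins:
  n2: preds {n0,n1}: {n0} ∩ {n0,n1} = {n0}; idom=n0
  n3: preds {n1,n6}: {n0,n1} ∩ {n0,n1,n3,n6} = {n0,n1}; idom=n1
  n4: preds {n1,n2}: {n0,n1} ∩ {n0,n2} = {n0}; idom=n0
  n6: preds {n3,n5}: {n0,n1,n3} ∩ {n0,n1,n3,n5} = {n0,n1,n3}; idom=n3

DF walk-up:
  join n2 pred n0: · stop@n0
  join n2 pred n1: n1 stop@n0
  join n3 pred n1: · stop@n1
  join n3 pred n6: n6→n3 stop@n1
  join n4 pred n1: n1 stop@n0
  join n4 pred n2: n2 stop@n0
  join n6 pred n3: · stop@n3
  join n6 pred n5: n5 stop@n3
  n0: DF=∅
  n1: DF={n2,n4}
  n2: DF={n4}
  n3: DF={n3}
  n4: DF=∅
  n5: DF={n6}
  n6: DF={n3}

DF(n2) = ["n4"]

Answer: ["n4"]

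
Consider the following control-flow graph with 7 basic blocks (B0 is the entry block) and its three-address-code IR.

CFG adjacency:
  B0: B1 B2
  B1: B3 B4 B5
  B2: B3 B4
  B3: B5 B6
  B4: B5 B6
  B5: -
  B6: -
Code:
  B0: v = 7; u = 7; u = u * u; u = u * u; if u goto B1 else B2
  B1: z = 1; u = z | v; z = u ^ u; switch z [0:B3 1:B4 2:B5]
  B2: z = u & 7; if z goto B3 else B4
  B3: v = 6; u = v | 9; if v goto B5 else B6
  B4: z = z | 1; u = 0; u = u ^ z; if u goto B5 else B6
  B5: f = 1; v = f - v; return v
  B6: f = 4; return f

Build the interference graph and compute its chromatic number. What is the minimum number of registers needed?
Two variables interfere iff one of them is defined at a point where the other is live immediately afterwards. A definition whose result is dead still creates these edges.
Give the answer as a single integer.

Block summaries:
  B0: {u,v} / ∅
  B1: {u,z} / {v}
  B2: {z} / {u}
  B3: {u,v} / ∅
  B4: {u,z} / {z}
  B5: {f,v} / {v}
  B6: {f} / ∅

Live sets:
  live B0: ∅→{u,v}
  live B1: {v}→{v,z}
  live B2: {u,v}→{v,z}
  live B3: ∅→{v}
  live B4: {v,z}→{v}
  live B5: {v}→∅
  live B6: ∅→∅

Interfere edges:
  f — {v}
  u — {v,z}
  v — {f,u,z}
  z — {u,v}

Chromatic number:
  {u,v,z} pairwise interfere (3-clique) ⇒ χ ≥ 3
  3-colouring: R0={v}  R1={f,u}  R2={z}
  χ = 3

Answer: 3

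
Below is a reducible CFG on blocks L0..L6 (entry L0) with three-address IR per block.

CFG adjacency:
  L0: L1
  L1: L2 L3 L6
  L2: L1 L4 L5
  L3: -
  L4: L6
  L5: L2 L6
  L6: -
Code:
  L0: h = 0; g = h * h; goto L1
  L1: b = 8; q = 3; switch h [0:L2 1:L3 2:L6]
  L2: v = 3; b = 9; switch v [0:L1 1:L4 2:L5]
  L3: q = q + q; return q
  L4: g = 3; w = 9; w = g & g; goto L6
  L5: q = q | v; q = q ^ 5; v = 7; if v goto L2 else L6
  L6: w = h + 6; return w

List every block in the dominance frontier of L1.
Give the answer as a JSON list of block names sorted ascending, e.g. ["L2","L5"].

idom tree: L1←L0 L2←L1 L3←L1 L4←L2 L5←L2 L6←L1
Join-block Dom:
  L1: preds {L0,L2}: {L0} ∩ {L0,L1,L2} = {L0}; idom=L0
  L2: preds {L1,L5}: {L0,L1} ∩ {L0,L1,L2,L5} = {L0,L1}; idom=L1
  L6: preds {L1,L4,L5}: {L0,L1} ∩ {L0,L1,L2,L4} ∩ {L0,L1,L2,L5} = {L0,L1}; idom=L1

DF derivation:
  join L1 pred L0: · stop@L0
  join L1 pred L2: L2→L1 stop@L0
  join L2 pred L1: · stop@L1
  join L2 pred L5: L5→L2 stop@L1
  join L6 pred L1: · stop@L1
  join L6 pred L4: L4→L2 stop@L1
  join L6 pred L5: L5→L2 stop@L1
  L0 → ∅
  L1 → {L1}
  L2 → {L1,L2,L6}
  L3 → ∅
  L4 → {L6}
  L5 → {L2,L6}
  L6 → ∅

DF(L1) = ["L1"]

Answer: ["L1"]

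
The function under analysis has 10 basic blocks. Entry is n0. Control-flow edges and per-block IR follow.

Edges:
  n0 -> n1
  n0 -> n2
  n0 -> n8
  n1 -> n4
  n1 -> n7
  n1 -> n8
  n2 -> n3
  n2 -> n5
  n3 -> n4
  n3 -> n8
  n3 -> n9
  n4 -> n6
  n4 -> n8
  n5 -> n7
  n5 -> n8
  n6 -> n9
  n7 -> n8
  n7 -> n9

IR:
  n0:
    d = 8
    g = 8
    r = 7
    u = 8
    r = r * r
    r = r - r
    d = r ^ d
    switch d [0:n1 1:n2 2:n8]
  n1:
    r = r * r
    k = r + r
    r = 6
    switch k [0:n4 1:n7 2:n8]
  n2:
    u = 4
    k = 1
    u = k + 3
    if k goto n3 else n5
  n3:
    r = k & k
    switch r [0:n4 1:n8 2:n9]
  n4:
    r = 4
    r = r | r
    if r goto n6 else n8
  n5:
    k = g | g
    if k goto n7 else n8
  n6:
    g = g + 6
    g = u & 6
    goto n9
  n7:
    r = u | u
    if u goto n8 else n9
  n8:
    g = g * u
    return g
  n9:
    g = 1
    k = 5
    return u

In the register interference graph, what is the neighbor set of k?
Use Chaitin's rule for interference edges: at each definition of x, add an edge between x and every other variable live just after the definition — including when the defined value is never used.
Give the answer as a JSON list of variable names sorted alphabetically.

Answer: ["g", "r", "u"]

Analysis:
Block summaries:
  n0: {d,g,r,u} / ∅
  n1: {k,r} / {r}
  n2: {k,u} / ∅
  n3: {r} / {k}
  n4: {r} / ∅
  n5: {k} / {g}
  n6: {g} / {g,u}
  n7: {r} / {u}
  n8: {g} / {g,u}
  n9: {g,k} / {u}

Liveness:
  live n0: ∅→{g,r,u}
  live n1: {g,r,u}→{g,u}
  live n2: {g}→{g,k,u}
  live n3: {g,k,u}→{g,u}
  live n4: {g,u}→{g,u}
  live n5: {g,u}→{g,u}
  live n6: {g,u}→{u}
  live n7: {g,u}→{g,u}
  live n8: {g,u}→∅
  live n9: {u}→∅

Conflict graph:
  d — {g,r,u}
  g — {d,k,r,u}
  k — {g,r,u}
  r — {d,g,k,u}
  u — {d,g,k,r}

N(k) = ["g", "r", "u"]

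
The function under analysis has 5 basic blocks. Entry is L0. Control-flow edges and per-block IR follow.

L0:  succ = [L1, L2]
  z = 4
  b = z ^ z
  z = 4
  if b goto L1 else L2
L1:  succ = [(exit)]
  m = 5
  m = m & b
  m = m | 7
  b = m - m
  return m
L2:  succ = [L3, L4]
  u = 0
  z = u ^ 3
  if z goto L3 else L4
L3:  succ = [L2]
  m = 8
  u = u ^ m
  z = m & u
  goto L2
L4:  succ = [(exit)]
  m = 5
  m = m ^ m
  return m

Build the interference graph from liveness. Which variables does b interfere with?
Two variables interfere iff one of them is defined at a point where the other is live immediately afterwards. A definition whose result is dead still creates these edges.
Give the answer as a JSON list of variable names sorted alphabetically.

Answer: ["m", "z"]

Working:
Block summaries:
  L0: def={b,z} ue=∅
  L1: def={b,m} ue={b}
  L2: def={u,z} ue=∅
  L3: def={m,u,z} ue={u}
  L4: def={m} ue=∅

Backward fixpoint:
  L0 li=∅ lo={b}
  L1 li={b} lo=∅
  L2 li=∅ lo={u}
  L3 li={u} lo=∅
  L4 li=∅ lo=∅

Interfere edges:
  b — {m,z}
  m — {b,u}
  u — {m,z}
  z — {b,u}

N(b) = ["m", "z"]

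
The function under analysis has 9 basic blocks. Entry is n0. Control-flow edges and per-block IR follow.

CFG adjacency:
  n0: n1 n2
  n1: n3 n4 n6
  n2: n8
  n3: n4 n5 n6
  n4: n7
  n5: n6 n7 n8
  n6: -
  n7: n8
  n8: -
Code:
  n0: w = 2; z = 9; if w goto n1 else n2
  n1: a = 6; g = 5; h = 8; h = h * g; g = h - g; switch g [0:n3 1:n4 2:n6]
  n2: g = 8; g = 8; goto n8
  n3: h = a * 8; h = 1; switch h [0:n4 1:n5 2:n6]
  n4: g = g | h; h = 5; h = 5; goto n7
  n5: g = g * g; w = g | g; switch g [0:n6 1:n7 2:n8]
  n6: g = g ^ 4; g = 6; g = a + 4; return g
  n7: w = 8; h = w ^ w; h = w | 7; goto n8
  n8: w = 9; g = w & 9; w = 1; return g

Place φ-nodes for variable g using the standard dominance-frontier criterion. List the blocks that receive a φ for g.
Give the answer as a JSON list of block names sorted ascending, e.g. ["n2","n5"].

Answer: ["n6", "n7", "n8"]

Analysis:
idom tree: n1←n0 n2←n0 n3←n1 n4←n1 n5←n3 n6←n1 n7←n1 n8←n0
Dom at joins:
  n4: preds {n1,n3}: {n0,n1} ∩ {n0,n1,n3} = {n0,n1}; idom=n1
  n6: preds {n1,n3,n5}: {n0,n1} ∩ {n0,n1,n3} ∩ {n0,n1,n3,n5} = {n0,n1}; idom=n1
  n7: preds {n4,n5}: {n0,n1,n4} ∩ {n0,n1,n3,n5} = {n0,n1}; idom=n1
  n8: preds {n2,n5,n7}: {n0,n2} ∩ {n0,n1,n3,n5} ∩ {n0,n1,n7} = {n0}; idom=n0

DF derivation:
  n4←n1: walk · to n1
  n4←n3: walk n3 to n1
  n6←n1: walk · to n1
  n6←n3: walk n3 to n1
  n6←n5: walk n5→n3 to n1
  n7←n4: walk n4 to n1
  n7←n5: walk n5→n3 to n1
  n8←n2: walk n2 to n0
  n8←n5: walk n5→n3→n1 to n0
  n8←n7: walk n7→n1 to n0
  DF(n0)=∅
  DF(n1)={n8}
  DF(n2)={n8}
  DF(n3)={n4,n6,n7,n8}
  DF(n4)={n7}
  DF(n5)={n6,n7,n8}
  DF(n6)=∅
  DF(n7)={n8}
  DF(n8)=∅

φ for g: defs {n1,n2,n4,n5,n6,n8}
  DF⁺ = {n6,n7,n8}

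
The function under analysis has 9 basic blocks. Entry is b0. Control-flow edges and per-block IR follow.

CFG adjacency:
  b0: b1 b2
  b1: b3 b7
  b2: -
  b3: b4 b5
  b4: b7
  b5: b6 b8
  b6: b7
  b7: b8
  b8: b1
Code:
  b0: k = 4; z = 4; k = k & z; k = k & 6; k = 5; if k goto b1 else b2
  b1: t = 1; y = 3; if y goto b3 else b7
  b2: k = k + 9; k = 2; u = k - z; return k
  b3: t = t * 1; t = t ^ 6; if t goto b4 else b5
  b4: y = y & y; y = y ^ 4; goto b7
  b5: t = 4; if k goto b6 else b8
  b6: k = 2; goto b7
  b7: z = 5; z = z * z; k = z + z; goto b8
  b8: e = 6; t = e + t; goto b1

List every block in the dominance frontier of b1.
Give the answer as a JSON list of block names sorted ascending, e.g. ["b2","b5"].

Answer: ["b1"]

Working:
idom tree: b1←b0 b2←b0 b3←b1 b4←b3 b5←b3 b6←b5 b7←b1 b8←b1
Dom∩ at merges:
  b1: preds {b0,b8}: {b0} ∩ {b0,b1,b8} = {b0}; idom=b0
  b7: preds {b1,b4,b6}: {b0,b1} ∩ {b0,b1,b3,b4} ∩ {b0,b1,b3,b5,b6} = {b0,b1}; idom=b1
  b8: preds {b5,b7}: {b0,b1,b3,b5} ∩ {b0,b1,b7} = {b0,b1}; idom=b1

DF derivation:
  join b1 pred b0: · stop@b0
  join b1 pred b8: b8→b1 stop@b0
  join b7 pred b1: · stop@b1
  join b7 pred b4: b4→b3 stop@b1
  join b7 pred b6: b6→b5→b3 stop@b1
  join b8 pred b5: b5→b3 stop@b1
  join b8 pred b7: b7 stop@b1
  DF(b0)=∅
  DF(b1)={b1}
  DF(b2)=∅
  DF(b3)={b7,b8}
  DF(b4)={b7}
  DF(b5)={b7,b8}
  DF(b6)={b7}
  DF(b7)={b8}
  DF(b8)={b1}

DF(b1) = ["b1"]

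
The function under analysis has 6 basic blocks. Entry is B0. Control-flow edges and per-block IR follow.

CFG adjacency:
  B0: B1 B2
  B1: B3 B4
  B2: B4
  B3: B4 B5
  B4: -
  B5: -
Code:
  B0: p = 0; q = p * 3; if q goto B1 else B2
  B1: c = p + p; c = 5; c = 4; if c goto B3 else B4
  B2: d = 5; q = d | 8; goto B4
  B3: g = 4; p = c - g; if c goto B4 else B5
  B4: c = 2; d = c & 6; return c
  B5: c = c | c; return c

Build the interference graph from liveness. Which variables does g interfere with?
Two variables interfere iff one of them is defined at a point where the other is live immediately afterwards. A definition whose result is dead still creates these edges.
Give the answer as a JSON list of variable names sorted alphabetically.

Block summaries:
  B0 def {p,q} use ∅
  B1 def {c} use {p}
  B2 def {d,q} use ∅
  B3 def {g,p} use {c}
  B4 def {c,d} use ∅
  B5 def {c} use {c}

Live sets:
  live B0: ∅→{p}
  live B1: {p}→{c}
  live B2: ∅→∅
  live B3: {c}→{c}
  live B4: ∅→∅
  live B5: {c}→∅

Conflict graph:
  c↔{d,g,p}
  d↔{c}
  g↔{c}
  p↔{c,q}
  q↔{p}

N(g) = ["c"]

Answer: ["c"]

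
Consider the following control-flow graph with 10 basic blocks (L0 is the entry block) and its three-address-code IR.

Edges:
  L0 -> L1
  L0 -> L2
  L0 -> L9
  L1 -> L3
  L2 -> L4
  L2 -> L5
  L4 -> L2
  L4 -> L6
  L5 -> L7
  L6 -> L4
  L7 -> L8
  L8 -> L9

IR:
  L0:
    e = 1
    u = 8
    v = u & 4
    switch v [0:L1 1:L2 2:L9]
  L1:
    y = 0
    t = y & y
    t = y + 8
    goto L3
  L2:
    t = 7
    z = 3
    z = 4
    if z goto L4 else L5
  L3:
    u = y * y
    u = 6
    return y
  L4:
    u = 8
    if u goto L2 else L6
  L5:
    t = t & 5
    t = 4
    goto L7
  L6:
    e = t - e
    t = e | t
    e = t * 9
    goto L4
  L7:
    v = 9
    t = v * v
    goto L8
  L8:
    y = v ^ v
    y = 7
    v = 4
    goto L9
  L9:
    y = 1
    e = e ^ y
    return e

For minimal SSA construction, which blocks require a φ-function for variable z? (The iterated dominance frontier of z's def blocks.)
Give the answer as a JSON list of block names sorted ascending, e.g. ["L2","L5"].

Answer: ["L2", "L9"]

Analysis:
idom tree: L1←L0 L2←L0 L3←L1 L4←L2 L5←L2 L6←L4 L7←L5 L8←L7 L9←L0
Dom at joins:
  L2: preds {L0,L4}: {L0} ∩ {L0,L2,L4} = {L0}; idom=L0
  L4: preds {L2,L6}: {L0,L2} ∩ {L0,L2,L4,L6} = {L0,L2}; idom=L2
  L9: preds {L0,L8}: {L0} ∩ {L0,L2,L5,L7,L8} = {L0}; idom=L0

Frontier:
  join L2 pred L0: · stop@L0
  join L2 pred L4: L4→L2 stop@L0
  join L4 pred L2: · stop@L2
  join L4 pred L6: L6→L4 stop@L2
  join L9 pred L0: · stop@L0
  join L9 pred L8: L8→L7→L5→L2 stop@L0
  L0: DF=∅
  L1: DF=∅
  L2: DF={L2,L9}
  L3: DF=∅
  L4: DF={L2,L4}
  L5: DF={L9}
  L6: DF={L4}
  L7: DF={L9}
  L8: DF={L9}
  L9: DF=∅

φ for z: defs {L2}
  DF⁺ = {L2,L9}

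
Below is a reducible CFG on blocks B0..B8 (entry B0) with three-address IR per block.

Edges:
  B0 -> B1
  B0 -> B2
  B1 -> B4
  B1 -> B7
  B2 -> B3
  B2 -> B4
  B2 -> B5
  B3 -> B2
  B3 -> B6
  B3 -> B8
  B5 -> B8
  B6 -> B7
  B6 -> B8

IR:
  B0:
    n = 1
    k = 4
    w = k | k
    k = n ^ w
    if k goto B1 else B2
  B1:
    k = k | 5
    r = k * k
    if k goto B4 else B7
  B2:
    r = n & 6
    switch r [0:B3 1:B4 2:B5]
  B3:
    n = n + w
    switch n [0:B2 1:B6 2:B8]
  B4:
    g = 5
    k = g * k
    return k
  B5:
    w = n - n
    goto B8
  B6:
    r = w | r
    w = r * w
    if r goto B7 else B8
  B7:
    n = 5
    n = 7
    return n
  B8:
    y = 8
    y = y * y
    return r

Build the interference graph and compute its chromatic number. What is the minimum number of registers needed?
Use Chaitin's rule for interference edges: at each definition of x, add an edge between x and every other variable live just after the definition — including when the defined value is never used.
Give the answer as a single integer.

Answer: 4

Working:
def/use:
  B0: {k,n,w} / ∅
  B1: {k,r} / {k}
  B2: {r} / {n}
  B3: {n} / {n,w}
  B4: {g,k} / {k}
  B5: {w} / {n}
  B6: {r,w} / {r,w}
  B7: {n} / ∅
  B8: {y} / {r}

Backward fixpoint:
  B0: in=∅ out={k,n,w}
  B1: in={k} out={k}
  B2: in={k,n,w} out={k,n,r,w}
  B3: in={k,n,r,w} out={k,n,r,w}
  B4: in={k} out=∅
  B5: in={n,r} out={r}
  B6: in={r,w} out={r}
  B7: in=∅ out=∅
  B8: in={r} out=∅

Interfere edges:
  g↔{k}
  k↔{g,n,r,w}
  n↔{k,r,w}
  r↔{k,n,w,y}
  w↔{k,n,r}
  y↔{r}

Colouring:
  {k,n,r,w} pairwise interfere (4-clique) ⇒ χ ≥ 4
  assign g→r1 k→r0 n→r2 r→r1 w→r3 y→r0 — no edge inside a register ⇒ χ ≤ 4
  χ = 4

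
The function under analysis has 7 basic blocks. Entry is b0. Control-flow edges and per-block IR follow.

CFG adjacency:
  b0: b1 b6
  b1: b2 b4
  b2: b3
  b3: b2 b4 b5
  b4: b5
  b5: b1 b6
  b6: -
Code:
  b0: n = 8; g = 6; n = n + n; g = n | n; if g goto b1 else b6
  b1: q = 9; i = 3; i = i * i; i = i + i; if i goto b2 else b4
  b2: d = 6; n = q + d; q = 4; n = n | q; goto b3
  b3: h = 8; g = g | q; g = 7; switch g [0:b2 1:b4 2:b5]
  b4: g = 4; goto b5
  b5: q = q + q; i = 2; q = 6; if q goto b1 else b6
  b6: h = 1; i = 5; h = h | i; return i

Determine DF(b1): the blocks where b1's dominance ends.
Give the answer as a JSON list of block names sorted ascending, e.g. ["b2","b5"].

idom tree: b1←b0 b2←b1 b3←b2 b4←b1 b5←b1 b6←b0
Dom∩ at merges:
  b1: preds {b0,b5}: {b0} ∩ {b0,b1,b5} = {b0}; idom=b0
  b2: preds {b1,b3}: {b0,b1} ∩ {b0,b1,b2,b3} = {b0,b1}; idom=b1
  b4: preds {b1,b3}: {b0,b1} ∩ {b0,b1,b2,b3} = {b0,b1}; idom=b1
  b5: preds {b3,b4}: {b0,b1,b2,b3} ∩ {b0,b1,b4} = {b0,b1}; idom=b1
  b6: preds {b0,b5}: {b0} ∩ {b0,b1,b5} = {b0}; idom=b0

DF walk-up:
  join b1 pred b0: · stop@b0
  join b1 pred b5: b5→b1 stop@b0
  join b2 pred b1: · stop@b1
  join b2 pred b3: b3→b2 stop@b1
  join b4 pred b1: · stop@b1
  join b4 pred b3: b3→b2 stop@b1
  join b5 pred b3: b3→b2 stop@b1
  join b5 pred b4: b4 stop@b1
  join b6 pred b0: · stop@b0
  join b6 pred b5: b5→b1 stop@b0
  b0: DF=∅
  b1: DF={b1,b6}
  b2: DF={b2,b4,b5}
  b3: DF={b2,b4,b5}
  b4: DF={b5}
  b5: DF={b1,b6}
  b6: DF=∅

DF(b1) = ["b1", "b6"]

Answer: ["b1", "b6"]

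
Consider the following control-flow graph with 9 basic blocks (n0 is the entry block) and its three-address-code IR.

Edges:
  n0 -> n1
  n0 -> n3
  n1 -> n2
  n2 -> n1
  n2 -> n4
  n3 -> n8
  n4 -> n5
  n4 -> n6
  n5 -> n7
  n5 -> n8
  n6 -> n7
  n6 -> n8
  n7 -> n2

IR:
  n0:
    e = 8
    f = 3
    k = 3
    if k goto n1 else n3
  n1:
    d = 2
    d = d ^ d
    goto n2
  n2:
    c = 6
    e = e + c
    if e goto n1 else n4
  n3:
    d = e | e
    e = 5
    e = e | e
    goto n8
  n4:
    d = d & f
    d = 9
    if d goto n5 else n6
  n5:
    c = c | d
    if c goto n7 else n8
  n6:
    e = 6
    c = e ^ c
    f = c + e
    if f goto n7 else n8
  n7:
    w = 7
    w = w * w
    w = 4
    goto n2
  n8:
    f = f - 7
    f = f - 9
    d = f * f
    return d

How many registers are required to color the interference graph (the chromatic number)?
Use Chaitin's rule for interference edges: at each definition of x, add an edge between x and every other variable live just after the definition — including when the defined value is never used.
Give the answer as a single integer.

Block summaries:
  n0: def={e,f,k} ue=∅
  n1: def={d} ue=∅
  n2: def={c,e} ue={e}
  n3: def={d,e} ue={e}
  n4: def={d} ue={d,f}
  n5: def={c} ue={c,d}
  n6: def={c,e,f} ue={c}
  n7: def={w} ue=∅
  n8: def={d,f} ue={f}

Backward fixpoint:
  n0: in=∅ out={e,f}
  n1: in={e,f} out={d,e,f}
  n2: in={d,e,f} out={c,d,e,f}
  n3: in={e,f} out={f}
  n4: in={c,d,e,f} out={c,d,e,f}
  n5: in={c,d,e,f} out={d,e,f}
  n6: in={c,d} out={d,e,f}
  n7: in={d,e,f} out={d,e,f}
  n8: in={f} out=∅

Interference:
  c — {d,e,f}
  d — {c,e,f,w}
  e — {c,d,f,k,w}
  f — {c,d,e,k,w}
  k — {e,f}
  w — {d,e,f}

Registers:
  clique {c,d,e,f} ⇒ need ≥ 4
  4-colouring: c0={e}  c1={f}  c2={d,k}  c3={c,w}
  χ = 4

Answer: 4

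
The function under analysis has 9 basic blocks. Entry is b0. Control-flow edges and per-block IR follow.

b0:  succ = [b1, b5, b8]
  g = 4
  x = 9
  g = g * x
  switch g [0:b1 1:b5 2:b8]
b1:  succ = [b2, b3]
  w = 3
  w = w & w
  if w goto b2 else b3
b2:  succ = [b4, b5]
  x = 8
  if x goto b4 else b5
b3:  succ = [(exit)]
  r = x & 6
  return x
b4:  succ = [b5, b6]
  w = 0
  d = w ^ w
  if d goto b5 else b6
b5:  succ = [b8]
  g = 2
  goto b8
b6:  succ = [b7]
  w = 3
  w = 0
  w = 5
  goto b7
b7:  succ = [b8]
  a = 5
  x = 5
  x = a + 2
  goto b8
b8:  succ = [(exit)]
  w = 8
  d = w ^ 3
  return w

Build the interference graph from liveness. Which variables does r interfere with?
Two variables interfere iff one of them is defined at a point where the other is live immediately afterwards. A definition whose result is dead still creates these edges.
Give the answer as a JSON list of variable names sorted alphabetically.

Block summaries:
  b0: {g,x} / ∅
  b1: {w} / ∅
  b2: {x} / ∅
  b3: {r} / {x}
  b4: {d,w} / ∅
  b5: {g} / ∅
  b6: {w} / ∅
  b7: {a,x} / ∅
  b8: {d,w} / ∅

Live sets:
  live b0: ∅→{x}
  live b1: {x}→{x}
  live b2: ∅→∅
  live b3: {x}→∅
  live b4: ∅→∅
  live b5: ∅→∅
  live b6: ∅→∅
  live b7: ∅→∅
  live b8: ∅→∅

Interfere edges:
  a — {x}
  d — {w}
  g — {x}
  r — {x}
  w — {d,x}
  x — {a,g,r,w}

N(r) = ["x"]

Answer: ["x"]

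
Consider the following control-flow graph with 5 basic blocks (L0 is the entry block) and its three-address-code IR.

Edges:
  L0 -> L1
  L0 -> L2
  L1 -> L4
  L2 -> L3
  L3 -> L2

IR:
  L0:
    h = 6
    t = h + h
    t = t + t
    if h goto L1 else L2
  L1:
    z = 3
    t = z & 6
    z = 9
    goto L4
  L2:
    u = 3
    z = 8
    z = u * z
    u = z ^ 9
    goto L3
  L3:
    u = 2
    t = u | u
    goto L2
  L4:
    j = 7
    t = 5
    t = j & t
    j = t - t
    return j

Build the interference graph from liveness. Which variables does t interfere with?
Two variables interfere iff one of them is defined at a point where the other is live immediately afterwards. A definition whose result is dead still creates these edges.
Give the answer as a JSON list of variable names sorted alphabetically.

Answer: ["h", "j"]

Analysis:
Per-block:
  L0: def={h,t} ue=∅
  L1: def={t,z} ue=∅
  L2: def={u,z} ue=∅
  L3: def={t,u} ue=∅
  L4: def={j,t} ue=∅

Backward fixpoint:
  live L0: ∅→∅
  live L1: ∅→∅
  live L2: ∅→∅
  live L3: ∅→∅
  live L4: ∅→∅

Conflict graph:
  h↔{t}
  j↔{t}
  t↔{h,j}
  u↔{z}
  z↔{u}

N(t) = ["h", "j"]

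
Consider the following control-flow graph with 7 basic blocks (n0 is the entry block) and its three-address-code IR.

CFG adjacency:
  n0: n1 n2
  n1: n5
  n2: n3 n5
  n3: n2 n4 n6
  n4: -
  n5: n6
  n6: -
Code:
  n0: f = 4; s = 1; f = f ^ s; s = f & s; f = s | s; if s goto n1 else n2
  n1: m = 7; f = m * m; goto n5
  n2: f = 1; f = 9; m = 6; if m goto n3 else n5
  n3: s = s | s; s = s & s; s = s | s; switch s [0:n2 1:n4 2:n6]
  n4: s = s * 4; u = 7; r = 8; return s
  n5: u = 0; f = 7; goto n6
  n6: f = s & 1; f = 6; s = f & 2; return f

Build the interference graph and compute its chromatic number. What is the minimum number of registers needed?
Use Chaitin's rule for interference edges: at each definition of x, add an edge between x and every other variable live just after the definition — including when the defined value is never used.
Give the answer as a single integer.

def/use:
  n0 def {f,s} use ∅
  n1 def {f,m} use ∅
  n2 def {f,m} use ∅
  n3 def {s} use {s}
  n4 def {r,s,u} use {s}
  n5 def {f,u} use ∅
  n6 def {f,s} use {s}

Liveness:
  n0: in=∅ out={s}
  n1: in={s} out={s}
  n2: in={s} out={s}
  n3: in={s} out={s}
  n4: in={s} out=∅
  n5: in={s} out={s}
  n6: in={s} out=∅

Conflict graph:
  f — {s}
  m — {s}
  r — {s}
  s — {f,m,r,u}
  u — {s}

Colouring:
  lower bound: {f,s} mutually conflict ⇒ χ ≥ 2
  2-colouring: r0={s}  r1={f,m,r,u}
  χ = 2

Answer: 2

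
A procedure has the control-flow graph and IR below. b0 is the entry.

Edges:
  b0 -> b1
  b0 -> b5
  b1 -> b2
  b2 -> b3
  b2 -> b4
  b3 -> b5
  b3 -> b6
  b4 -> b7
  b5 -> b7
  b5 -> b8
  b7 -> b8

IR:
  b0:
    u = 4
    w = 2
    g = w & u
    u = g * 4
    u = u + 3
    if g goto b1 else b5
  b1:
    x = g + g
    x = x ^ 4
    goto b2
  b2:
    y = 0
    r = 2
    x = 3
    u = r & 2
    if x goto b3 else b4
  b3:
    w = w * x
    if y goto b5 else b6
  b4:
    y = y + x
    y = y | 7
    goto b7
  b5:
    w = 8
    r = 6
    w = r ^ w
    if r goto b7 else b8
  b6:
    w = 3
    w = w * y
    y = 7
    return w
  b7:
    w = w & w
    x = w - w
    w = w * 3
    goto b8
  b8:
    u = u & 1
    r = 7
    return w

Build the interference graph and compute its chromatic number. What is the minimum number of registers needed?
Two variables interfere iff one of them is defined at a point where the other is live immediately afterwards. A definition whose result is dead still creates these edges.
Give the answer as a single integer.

Answer: 5

Analysis:
Per-block:
  b0 def {g,u,w} use ∅
  b1 def {x} use {g}
  b2 def {r,u,x,y} use ∅
  b3 def {w} use {w,x,y}
  b4 def {y} use {x,y}
  b5 def {r,w} use ∅
  b6 def {w,y} use {y}
  b7 def {w,x} use {w}
  b8 def {r,u} use {u,w}

Liveness:
  b0: in=∅ out={g,u,w}
  b1: in={g,w} out={w}
  b2: in={w} out={u,w,x,y}
  b3: in={u,w,x,y} out={u,y}
  b4: in={u,w,x,y} out={u,w}
  b5: in={u} out={u,w}
  b6: in={y} out=∅
  b7: in={u,w} out={u,w}
  b8: in={u,w} out=∅

Interfere edges:
  g: {u,w}
  r: {u,w,x,y}
  u: {g,r,w,x,y}
  w: {g,r,u,x,y}
  x: {r,u,w,y}
  y: {r,u,w,x}

Registers:
  clique {r,u,w,x,y} ⇒ need ≥ 5
  assign g→c2 r→c2 u→c0 w→c1 x→c3 y→c4 — no edge inside a register ⇒ χ ≤ 5
  χ = 5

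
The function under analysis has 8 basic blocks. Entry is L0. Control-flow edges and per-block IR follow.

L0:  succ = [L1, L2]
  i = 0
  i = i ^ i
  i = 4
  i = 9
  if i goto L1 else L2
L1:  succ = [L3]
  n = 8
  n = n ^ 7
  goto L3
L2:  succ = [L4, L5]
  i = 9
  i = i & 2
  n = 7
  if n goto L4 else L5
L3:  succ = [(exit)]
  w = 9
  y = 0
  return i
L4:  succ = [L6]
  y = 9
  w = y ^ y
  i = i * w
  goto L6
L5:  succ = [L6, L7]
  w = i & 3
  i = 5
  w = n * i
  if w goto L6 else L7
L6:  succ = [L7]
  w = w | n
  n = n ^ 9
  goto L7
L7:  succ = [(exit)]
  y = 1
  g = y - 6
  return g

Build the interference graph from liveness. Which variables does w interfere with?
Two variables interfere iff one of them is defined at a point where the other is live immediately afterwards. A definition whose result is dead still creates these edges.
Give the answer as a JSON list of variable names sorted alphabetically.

Per-block:
  L0 def {i} use ∅
  L1 def {n} use ∅
  L2 def {i,n} use ∅
  L3 def {w,y} use {i}
  L4 def {i,w,y} use {i}
  L5 def {i,w} use {i,n}
  L6 def {n,w} use {n,w}
  L7 def {g,y} use ∅

Liveness:
  L0 li=∅ lo={i}
  L1 li={i} lo={i}
  L2 li=∅ lo={i,n}
  L3 li={i} lo=∅
  L4 li={i,n} lo={n,w}
  L5 li={i,n} lo={n,w}
  L6 li={n,w} lo=∅
  L7 li=∅ lo=∅

Interference:
  g: ∅
  i: {n,w,y}
  n: {i,w,y}
  w: {i,n}
  y: {i,n}

N(w) = ["i", "n"]

Answer: ["i", "n"]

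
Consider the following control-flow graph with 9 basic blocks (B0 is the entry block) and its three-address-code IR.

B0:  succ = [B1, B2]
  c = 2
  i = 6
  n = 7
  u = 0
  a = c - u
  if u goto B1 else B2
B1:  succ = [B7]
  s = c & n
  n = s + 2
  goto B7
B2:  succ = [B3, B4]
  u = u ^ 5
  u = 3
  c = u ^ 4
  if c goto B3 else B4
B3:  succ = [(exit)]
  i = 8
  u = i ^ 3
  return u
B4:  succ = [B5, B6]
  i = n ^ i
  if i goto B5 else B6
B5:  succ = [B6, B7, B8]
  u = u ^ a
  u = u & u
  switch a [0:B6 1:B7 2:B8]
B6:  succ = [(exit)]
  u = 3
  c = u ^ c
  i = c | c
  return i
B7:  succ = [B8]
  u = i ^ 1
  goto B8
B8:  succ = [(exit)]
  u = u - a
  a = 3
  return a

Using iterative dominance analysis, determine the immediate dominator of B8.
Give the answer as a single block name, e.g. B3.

Answer: B0

Analysis:
idom tree: B1←B0 B2←B0 B3←B2 B4←B2 B5←B4 B6←B4 B7←B0 B8←B0
Dom∩ at merges:
  B6: preds {B4,B5}: {B0,B2,B4} ∩ {B0,B2,B4,B5} = {B0,B2,B4}; idom=B4
  B7: preds {B1,B5}: {B0,B1} ∩ {B0,B2,B4,B5} = {B0}; idom=B0
  B8: preds {B5,B7}: {B0,B2,B4,B5} ∩ {B0,B7} = {B0}; idom=B0

idom(B8) = B0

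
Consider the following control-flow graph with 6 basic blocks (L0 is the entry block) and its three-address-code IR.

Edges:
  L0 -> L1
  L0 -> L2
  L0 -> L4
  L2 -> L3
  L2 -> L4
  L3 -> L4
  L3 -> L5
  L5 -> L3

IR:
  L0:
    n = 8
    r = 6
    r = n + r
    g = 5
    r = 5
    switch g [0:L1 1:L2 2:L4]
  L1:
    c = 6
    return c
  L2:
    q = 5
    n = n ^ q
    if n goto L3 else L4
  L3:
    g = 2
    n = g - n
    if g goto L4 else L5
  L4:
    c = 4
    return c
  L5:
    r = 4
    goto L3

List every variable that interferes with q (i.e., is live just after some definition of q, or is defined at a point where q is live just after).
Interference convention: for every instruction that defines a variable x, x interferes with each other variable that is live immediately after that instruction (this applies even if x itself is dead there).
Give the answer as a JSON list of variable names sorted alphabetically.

Per-block:
  L0: {g,n,r} / ∅
  L1: {c} / ∅
  L2: {n,q} / {n}
  L3: {g,n} / {n}
  L4: {c} / ∅
  L5: {r} / ∅

Liveness:
  L0 li=∅ lo={n}
  L1 li=∅ lo=∅
  L2 li={n} lo={n}
  L3 li={n} lo={n}
  L4 li=∅ lo=∅
  L5 li={n} lo={n}

Interference:
  c: ∅
  g: {n,r}
  n: {g,q,r}
  q: {n}
  r: {g,n}

N(q) = ["n"]

Answer: ["n"]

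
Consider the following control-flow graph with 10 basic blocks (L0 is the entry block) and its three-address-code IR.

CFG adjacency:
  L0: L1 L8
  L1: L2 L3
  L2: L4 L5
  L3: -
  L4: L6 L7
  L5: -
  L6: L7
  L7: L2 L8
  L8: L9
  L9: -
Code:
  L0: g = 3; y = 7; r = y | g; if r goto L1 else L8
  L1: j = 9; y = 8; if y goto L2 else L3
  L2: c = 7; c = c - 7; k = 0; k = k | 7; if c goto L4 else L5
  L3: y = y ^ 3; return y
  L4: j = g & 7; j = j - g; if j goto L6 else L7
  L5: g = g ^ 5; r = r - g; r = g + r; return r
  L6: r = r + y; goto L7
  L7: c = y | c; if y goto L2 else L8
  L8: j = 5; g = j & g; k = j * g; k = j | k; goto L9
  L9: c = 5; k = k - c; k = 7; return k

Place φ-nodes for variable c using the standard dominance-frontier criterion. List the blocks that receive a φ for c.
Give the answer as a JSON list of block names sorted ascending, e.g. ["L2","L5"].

idom tree: L1←L0 L2←L1 L3←L1 L4←L2 L5←L2 L6←L4 L7←L4 L8←L0 L9←L8
Dom at joins:
  L2: preds {L1,L7}: {L0,L1} ∩ {L0,L1,L2,L4,L7} = {L0,L1}; idom=L1
  L7: preds {L4,L6}: {L0,L1,L2,L4} ∩ {L0,L1,L2,L4,L6} = {L0,L1,L2,L4}; idom=L4
  L8: preds {L0,L7}: {L0} ∩ {L0,L1,L2,L4,L7} = {L0}; idom=L0

DF derivation:
  join L2 pred L1: · stop@L1
  join L2 pred L7: L7→L4→L2 stop@L1
  join L7 pred L4: · stop@L4
  join L7 pred L6: L6 stop@L4
  join L8 pred L0: · stop@L0
  join L8 pred L7: L7→L4→L2→L1 stop@L0
  L0: DF=∅
  L1: DF={L8}
  L2: DF={L2,L8}
  L3: DF=∅
  L4: DF={L2,L8}
  L5: DF=∅
  L6: DF={L7}
  L7: DF={L2,L8}
  L8: DF=∅
  L9: DF=∅

φ for c: defs {L2,L7,L9}
  DF⁺ = {L2,L8}

Answer: ["L2", "L8"]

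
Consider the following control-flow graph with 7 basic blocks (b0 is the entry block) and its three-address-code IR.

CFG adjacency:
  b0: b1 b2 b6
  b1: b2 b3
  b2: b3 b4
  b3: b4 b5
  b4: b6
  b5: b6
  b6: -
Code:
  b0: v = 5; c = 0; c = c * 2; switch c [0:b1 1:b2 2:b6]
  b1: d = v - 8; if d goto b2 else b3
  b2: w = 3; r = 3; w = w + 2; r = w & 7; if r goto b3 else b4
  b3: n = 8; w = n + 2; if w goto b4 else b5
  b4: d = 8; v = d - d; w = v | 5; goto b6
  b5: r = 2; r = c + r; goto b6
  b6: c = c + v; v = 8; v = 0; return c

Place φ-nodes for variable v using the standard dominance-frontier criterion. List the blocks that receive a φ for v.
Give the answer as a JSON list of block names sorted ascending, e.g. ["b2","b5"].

Answer: ["b6"]

Derivation:
idom tree: b1←b0 b2←b0 b3←b0 b4←b0 b5←b3 b6←b0
Join-block Dom:
  b2: preds {b0,b1}: {b0} ∩ {b0,b1} = {b0}; idom=b0
  b3: preds {b1,b2}: {b0,b1} ∩ {b0,b2} = {b0}; idom=b0
  b4: preds {b2,b3}: {b0,b2} ∩ {b0,b3} = {b0}; idom=b0
  b6: preds {b0,b4,b5}: {b0} ∩ {b0,b4} ∩ {b0,b3,b5} = {b0}; idom=b0

DF walk-up:
  b2←b0: walk · to b0
  b2←b1: walk b1 to b0
  b3←b1: walk b1 to b0
  b3←b2: walk b2 to b0
  b4←b2: walk b2 to b0
  b4←b3: walk b3 to b0
  b6←b0: walk · to b0
  b6←b4: walk b4 to b0
  b6←b5: walk b5→b3 to b0
  b0 → ∅
  b1 → {b2,b3}
  b2 → {b3,b4}
  b3 → {b4,b6}
  b4 → {b6}
  b5 → {b6}
  b6 → ∅

φ for v: defs {b0,b4,b6}
  DF⁺ = {b6}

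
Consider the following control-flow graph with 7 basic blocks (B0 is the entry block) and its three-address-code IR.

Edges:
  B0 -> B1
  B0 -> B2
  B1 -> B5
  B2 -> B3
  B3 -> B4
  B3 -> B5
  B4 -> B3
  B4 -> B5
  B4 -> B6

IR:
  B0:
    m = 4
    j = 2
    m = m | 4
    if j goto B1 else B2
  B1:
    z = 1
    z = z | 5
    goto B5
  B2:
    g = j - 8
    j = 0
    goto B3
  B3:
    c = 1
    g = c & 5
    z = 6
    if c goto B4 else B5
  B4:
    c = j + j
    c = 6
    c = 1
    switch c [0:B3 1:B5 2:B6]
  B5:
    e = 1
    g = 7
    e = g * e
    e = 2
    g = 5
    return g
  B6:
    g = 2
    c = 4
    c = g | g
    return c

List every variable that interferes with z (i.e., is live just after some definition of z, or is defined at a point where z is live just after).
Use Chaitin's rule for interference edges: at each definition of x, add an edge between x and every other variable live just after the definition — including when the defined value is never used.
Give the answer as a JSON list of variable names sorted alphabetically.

Answer: ["c", "j"]

Working:
Block summaries:
  B0 def {j,m} use ∅
  B1 def {z} use ∅
  B2 def {g,j} use {j}
  B3 def {c,g,z} use ∅
  B4 def {c} use {j}
  B5 def {e,g} use ∅
  B6 def {c,g} use ∅

Live sets:
  B0: in=∅ out={j}
  B1: in=∅ out=∅
  B2: in={j} out={j}
  B3: in={j} out={j}
  B4: in={j} out={j}
  B5: in=∅ out=∅
  B6: in=∅ out=∅

Interference:
  c↔{g,j,z}
  e↔{g}
  g↔{c,e,j}
  j↔{c,g,m,z}
  m↔{j}
  z↔{c,j}

N(z) = ["c", "j"]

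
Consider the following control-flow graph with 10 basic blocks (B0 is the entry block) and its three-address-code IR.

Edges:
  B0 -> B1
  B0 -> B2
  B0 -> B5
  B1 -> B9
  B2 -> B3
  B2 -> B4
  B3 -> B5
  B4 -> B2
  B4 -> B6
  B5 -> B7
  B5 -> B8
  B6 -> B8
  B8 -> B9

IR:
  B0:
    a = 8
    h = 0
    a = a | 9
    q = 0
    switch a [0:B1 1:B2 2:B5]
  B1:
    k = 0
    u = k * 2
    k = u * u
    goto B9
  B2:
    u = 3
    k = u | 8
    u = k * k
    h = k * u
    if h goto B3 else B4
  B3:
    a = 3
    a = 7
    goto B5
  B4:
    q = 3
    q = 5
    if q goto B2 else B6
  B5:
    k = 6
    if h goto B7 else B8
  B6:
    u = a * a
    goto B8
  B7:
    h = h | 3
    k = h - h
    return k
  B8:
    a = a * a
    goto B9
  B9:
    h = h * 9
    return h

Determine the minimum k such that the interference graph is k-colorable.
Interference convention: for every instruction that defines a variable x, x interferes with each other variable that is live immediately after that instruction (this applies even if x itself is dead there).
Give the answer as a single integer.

Answer: 4

Analysis:
Block summaries:
  B0: {a,h,q} / ∅
  B1: {k,u} / ∅
  B2: {h,k,u} / ∅
  B3: {a} / ∅
  B4: {q} / ∅
  B5: {k} / {h}
  B6: {u} / {a}
  B7: {h,k} / {h}
  B8: {a} / {a}
  B9: {h} / {h}

Live sets:
  B0: in=∅ out={a,h}
  B1: in={h} out={h}
  B2: in={a} out={a,h}
  B3: in={h} out={a,h}
  B4: in={a,h} out={a,h}
  B5: in={a,h} out={a,h}
  B6: in={a,h} out={a,h}
  B7: in={h} out=∅
  B8: in={a,h} out={h}
  B9: in={h} out=∅

Interference:
  a: {h,k,q,u}
  h: {a,k,q,u}
  k: {a,h,u}
  q: {a,h}
  u: {a,h,k}

Registers:
  clique {a,h,k,u} ⇒ need ≥ 4
  4-colouring: R0={a}  R1={h}  R2={k,q}  R3={u}
  χ = 4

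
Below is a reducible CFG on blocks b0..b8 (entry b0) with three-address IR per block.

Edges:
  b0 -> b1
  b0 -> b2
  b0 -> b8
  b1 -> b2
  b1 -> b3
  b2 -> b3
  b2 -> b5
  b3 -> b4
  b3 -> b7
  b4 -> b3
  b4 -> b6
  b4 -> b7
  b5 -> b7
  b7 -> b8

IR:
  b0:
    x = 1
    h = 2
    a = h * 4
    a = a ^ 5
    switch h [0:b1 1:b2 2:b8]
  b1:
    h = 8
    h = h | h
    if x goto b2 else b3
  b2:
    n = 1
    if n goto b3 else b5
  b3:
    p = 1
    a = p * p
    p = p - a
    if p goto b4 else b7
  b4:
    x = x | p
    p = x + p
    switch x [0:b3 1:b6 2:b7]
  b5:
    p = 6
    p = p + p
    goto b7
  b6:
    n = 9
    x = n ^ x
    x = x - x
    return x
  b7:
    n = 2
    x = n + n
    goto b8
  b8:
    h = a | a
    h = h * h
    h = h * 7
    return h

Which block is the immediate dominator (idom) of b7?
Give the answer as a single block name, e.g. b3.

idom tree: b1←b0 b2←b0 b3←b0 b4←b3 b5←b2 b6←b4 b7←b0 b8←b0
Join-block Dom:
  b2: preds {b0,b1}: {b0} ∩ {b0,b1} = {b0}; idom=b0
  b3: preds {b1,b2,b4}: {b0,b1} ∩ {b0,b2} ∩ {b0,b3,b4} = {b0}; idom=b0
  b7: preds {b3,b4,b5}: {b0,b3} ∩ {b0,b3,b4} ∩ {b0,b2,b5} = {b0}; idom=b0
  b8: preds {b0,b7}: {b0} ∩ {b0,b7} = {b0}; idom=b0

idom(b7) = b0

Answer: b0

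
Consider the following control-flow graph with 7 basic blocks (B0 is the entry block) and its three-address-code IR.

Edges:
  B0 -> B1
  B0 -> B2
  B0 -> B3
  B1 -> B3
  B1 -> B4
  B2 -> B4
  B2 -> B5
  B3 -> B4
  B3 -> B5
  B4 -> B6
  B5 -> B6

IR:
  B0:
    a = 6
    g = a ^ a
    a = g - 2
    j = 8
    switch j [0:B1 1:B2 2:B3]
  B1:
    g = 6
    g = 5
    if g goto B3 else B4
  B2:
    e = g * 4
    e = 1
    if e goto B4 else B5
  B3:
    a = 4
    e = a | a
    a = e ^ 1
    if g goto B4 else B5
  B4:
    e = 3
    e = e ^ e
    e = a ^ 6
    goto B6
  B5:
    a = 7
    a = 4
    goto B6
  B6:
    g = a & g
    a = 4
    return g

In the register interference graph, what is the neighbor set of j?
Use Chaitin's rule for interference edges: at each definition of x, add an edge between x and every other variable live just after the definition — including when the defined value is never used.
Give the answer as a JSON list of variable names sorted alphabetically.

Per-block:
  B0 def {a,g,j} use ∅
  B1 def {g} use ∅
  B2 def {e} use {g}
  B3 def {a,e} use {g}
  B4 def {e} use {a}
  B5 def {a} use ∅
  B6 def {a,g} use {a,g}

Liveness:
  live B0: ∅→{a,g}
  live B1: {a}→{a,g}
  live B2: {a,g}→{a,g}
  live B3: {g}→{a,g}
  live B4: {a,g}→{a,g}
  live B5: {g}→{a,g}
  live B6: {a,g}→∅

Conflict graph:
  a: {e,g,j}
  e: {a,g}
  g: {a,e,j}
  j: {a,g}

N(j) = ["a", "g"]

Answer: ["a", "g"]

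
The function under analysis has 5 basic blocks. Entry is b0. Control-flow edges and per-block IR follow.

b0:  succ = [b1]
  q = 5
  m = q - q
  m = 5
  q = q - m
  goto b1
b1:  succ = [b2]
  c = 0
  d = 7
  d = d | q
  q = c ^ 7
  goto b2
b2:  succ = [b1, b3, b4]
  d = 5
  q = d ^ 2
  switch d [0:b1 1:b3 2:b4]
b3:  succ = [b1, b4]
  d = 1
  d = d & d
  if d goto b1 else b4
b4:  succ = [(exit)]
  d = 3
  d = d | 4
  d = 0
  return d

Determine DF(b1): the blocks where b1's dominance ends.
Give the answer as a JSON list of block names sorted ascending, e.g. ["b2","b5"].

Answer: ["b1"]

Working:
idom tree: b1←b0 b2←b1 b3←b2 b4←b2
Join-block Dom:
  b1: preds {b0,b2,b3}: {b0} ∩ {b0,b1,b2} ∩ {b0,b1,b2,b3} = {b0}; idom=b0
  b4: preds {b2,b3}: {b0,b1,b2} ∩ {b0,b1,b2,b3} = {b0,b1,b2}; idom=b2

DF walk-up:
  join b1 pred b0: · stop@b0
  join b1 pred b2: b2→b1 stop@b0
  join b1 pred b3: b3→b2→b1 stop@b0
  join b4 pred b2: · stop@b2
  join b4 pred b3: b3 stop@b2
  DF(b0)=∅
  DF(b1)={b1}
  DF(b2)={b1}
  DF(b3)={b1,b4}
  DF(b4)=∅

DF(b1) = ["b1"]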